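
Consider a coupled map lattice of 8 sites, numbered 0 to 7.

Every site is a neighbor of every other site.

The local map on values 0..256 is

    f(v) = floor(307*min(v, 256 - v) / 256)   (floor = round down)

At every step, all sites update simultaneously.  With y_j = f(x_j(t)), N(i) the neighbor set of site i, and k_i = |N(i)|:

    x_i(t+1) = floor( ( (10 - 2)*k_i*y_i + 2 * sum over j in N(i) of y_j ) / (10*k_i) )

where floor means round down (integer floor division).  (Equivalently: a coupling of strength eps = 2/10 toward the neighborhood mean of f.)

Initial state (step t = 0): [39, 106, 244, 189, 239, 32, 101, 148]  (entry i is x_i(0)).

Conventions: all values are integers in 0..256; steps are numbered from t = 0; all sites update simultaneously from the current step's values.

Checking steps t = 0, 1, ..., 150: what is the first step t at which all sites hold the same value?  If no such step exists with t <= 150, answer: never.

Simulating step by step:
t=0: [39, 106, 244, 189, 239, 32, 101, 148]  (not all equal)
t=1: [51, 114, 27, 78, 31, 45, 109, 115]  (not all equal)
t=2: [66, 124, 44, 91, 47, 60, 119, 125]  (not all equal)
t=3: [83, 137, 63, 107, 66, 77, 132, 137]  (not all equal)
t=4: [102, 135, 83, 124, 86, 96, 140, 135]  (not all equal)
t=5: [123, 140, 105, 143, 108, 117, 136, 140]  (not all equal)
t=6: [144, 138, 127, 135, 130, 139, 141, 138]  (not all equal)
t=7: [135, 141, 149, 144, 149, 140, 138, 141]  (not all equal)
t=8: [142, 136, 129, 134, 129, 138, 139, 136]  (not all equal)
t=9: [137, 143, 150, 145, 150, 141, 140, 143]  (not all equal)
t=10: [140, 134, 128, 133, 128, 136, 137, 134]  (not all equal)
t=11: [140, 146, 151, 146, 151, 143, 142, 146]  (not all equal)
t=12: [137, 131, 126, 131, 126, 134, 135, 131]  (not all equal)
t=13: [143, 148, 150, 148, 150, 146, 145, 148]  (not all equal)
t=14: [133, 129, 127, 129, 127, 130, 132, 129]  (not all equal)
t=15: [147, 151, 151, 151, 151, 150, 148, 151]  (not all equal)
t=16: [129, 125, 125, 125, 125, 126, 128, 125]  (not all equal)
t=17: [151, 149, 149, 149, 149, 150, 152, 149]  (not all equal)
t=18: [125, 127, 127, 127, 127, 127, 124, 127]  (not all equal)
t=19: [149, 151, 151, 151, 151, 151, 148, 151]  (not all equal)
t=20: [127, 125, 125, 125, 125, 125, 128, 125]  (not all equal)
t=21: [151, 149, 149, 149, 149, 149, 152, 149]  (not all equal)
t=22: [125, 127, 127, 127, 127, 127, 124, 127]  (not all equal)

Answer: never
Key observation: The state at step 18 reappears at step 22 — the system is in a cycle of period 4 from step 18 on.  No step 0..22 is synchronized, and the cycle repeats forever, so no step up to 150 (or ever) has all sites equal.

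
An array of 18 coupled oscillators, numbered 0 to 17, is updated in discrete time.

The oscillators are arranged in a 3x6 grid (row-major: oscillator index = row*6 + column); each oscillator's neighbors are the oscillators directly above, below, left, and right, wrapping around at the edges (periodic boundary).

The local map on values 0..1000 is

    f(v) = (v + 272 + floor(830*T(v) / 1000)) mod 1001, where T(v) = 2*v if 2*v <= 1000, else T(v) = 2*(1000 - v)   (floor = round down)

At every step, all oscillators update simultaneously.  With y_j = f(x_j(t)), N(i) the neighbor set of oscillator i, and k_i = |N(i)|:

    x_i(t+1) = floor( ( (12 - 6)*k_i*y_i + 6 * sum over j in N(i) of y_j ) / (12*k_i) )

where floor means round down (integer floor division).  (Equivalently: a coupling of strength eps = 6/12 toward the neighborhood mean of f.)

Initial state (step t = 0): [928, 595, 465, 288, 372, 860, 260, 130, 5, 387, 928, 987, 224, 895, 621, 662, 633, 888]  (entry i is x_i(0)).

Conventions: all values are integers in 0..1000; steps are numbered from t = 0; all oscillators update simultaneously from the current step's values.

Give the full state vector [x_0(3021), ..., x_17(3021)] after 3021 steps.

Simulating step by step:
t=0: [928, 595, 465, 288, 372, 860, 260, 130, 5, 387, 928, 987, 224, 895, 621, 662, 633, 888]
t=1: [500, 491, 426, 213, 283, 331, 741, 574, 385, 291, 328, 388, 679, 487, 463, 418, 433, 424]
t=2: [506, 553, 478, 525, 205, 241, 462, 510, 335, 229, 170, 293, 491, 547, 456, 416, 329, 368]
t=3: [617, 570, 495, 619, 704, 670, 476, 521, 393, 671, 598, 323, 527, 562, 447, 450, 343, 335]
t=4: [531, 559, 525, 512, 449, 404, 496, 539, 423, 474, 426, 280, 514, 553, 471, 440, 295, 254]
t=5: [551, 569, 551, 549, 407, 423, 515, 551, 474, 494, 335, 293, 630, 564, 509, 433, 309, 599]
t=6: [540, 559, 564, 524, 328, 386, 507, 562, 554, 502, 216, 235, 538, 558, 557, 441, 230, 399]
t=7: [540, 562, 563, 510, 397, 391, 623, 565, 567, 604, 738, 707, 545, 563, 547, 550, 662, 497]
t=8: [532, 561, 564, 545, 393, 400, 530, 553, 555, 536, 448, 465, 566, 561, 564, 557, 488, 526]
t=9: [543, 562, 560, 537, 400, 415, 566, 566, 564, 558, 477, 498, 566, 560, 559, 565, 525, 537]
t=10: [542, 561, 562, 540, 426, 446, 563, 558, 559, 559, 529, 553, 561, 560, 560, 564, 543, 551]
t=11: [553, 562, 562, 547, 475, 492, 562, 561, 561, 565, 553, 553, 562, 560, 560, 562, 549, 552]
t=12: [565, 560, 561, 561, 552, 568, 561, 560, 559, 560, 561, 566, 561, 560, 560, 562, 562, 567]
t=13: [558, 560, 560, 560, 562, 557, 559, 561, 561, 560, 560, 557, 559, 560, 560, 560, 560, 557]
t=14: [562, 561, 560, 560, 560, 562, 561, 560, 560, 560, 561, 562, 562, 561, 560, 561, 561, 562]
t=15: [560, 560, 560, 560, 560, 560, 560, 560, 561, 560, 560, 560, 560, 560, 560, 560, 560, 560]
t=16: [561, 561, 560, 561, 561, 561, 561, 560, 560, 560, 561, 561, 561, 561, 560, 561, 561, 561]
t=17: [560, 560, 560, 560, 560, 560, 560, 560, 561, 560, 560, 560, 560, 560, 560, 560, 560, 560]

Answer: [560, 560, 560, 560, 560, 560, 560, 560, 561, 560, 560, 560, 560, 560, 560, 560, 560, 560]
Key observation: The state at step 15, [560, 560, 560, 560, 560, 560, 560, 560, 561, 560, 560, 560, 560, 560, 560, 560, 560, 560], reappears at step 17: the system is in a cycle of period 2 from step 15 on.  Therefore the state at step 3021 equals the state at step 15 + ((3021 - 15) mod 2) = 15, which is [560, 560, 560, 560, 560, 560, 560, 560, 561, 560, 560, 560, 560, 560, 560, 560, 560, 560].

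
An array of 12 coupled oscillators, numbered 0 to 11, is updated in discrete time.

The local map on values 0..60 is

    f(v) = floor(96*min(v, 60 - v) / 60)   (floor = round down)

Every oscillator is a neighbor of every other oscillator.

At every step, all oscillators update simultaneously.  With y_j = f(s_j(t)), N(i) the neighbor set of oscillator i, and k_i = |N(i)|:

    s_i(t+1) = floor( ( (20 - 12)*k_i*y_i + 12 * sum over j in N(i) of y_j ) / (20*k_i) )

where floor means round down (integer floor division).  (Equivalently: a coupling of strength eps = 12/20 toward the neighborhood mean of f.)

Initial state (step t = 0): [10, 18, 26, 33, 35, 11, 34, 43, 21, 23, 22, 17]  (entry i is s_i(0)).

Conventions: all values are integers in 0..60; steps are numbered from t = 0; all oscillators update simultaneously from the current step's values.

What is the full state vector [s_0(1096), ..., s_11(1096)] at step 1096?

Answer: [44, 44, 44, 44, 44, 44, 44, 44, 44, 44, 44, 44]
Key observation: The state at step 10, [40, 40, 40, 40, 40, 40, 40, 40, 40, 40, 40, 40], reappears at step 14: the system is in a cycle of period 4 from step 10 on.  Therefore the state at step 1096 equals the state at step 10 + ((1096 - 10) mod 4) = 12, which is [44, 44, 44, 44, 44, 44, 44, 44, 44, 44, 44, 44].

Derivation:
t=0: [10, 18, 26, 33, 35, 11, 34, 43, 21, 23, 22, 17]
t=1: [26, 30, 35, 35, 34, 26, 35, 30, 32, 33, 33, 30]
t=2: [42, 44, 42, 42, 42, 42, 42, 44, 43, 43, 43, 44]
t=3: [27, 26, 27, 27, 27, 27, 27, 26, 27, 27, 27, 26]
t=4: [42, 41, 42, 42, 42, 42, 42, 41, 42, 42, 42, 41]
t=5: [28, 29, 28, 28, 28, 28, 28, 29, 28, 28, 28, 29]
t=6: [44, 45, 44, 44, 44, 44, 44, 45, 44, 44, 44, 45]
t=7: [24, 24, 24, 24, 24, 24, 24, 24, 24, 24, 24, 24]
t=8: [38, 38, 38, 38, 38, 38, 38, 38, 38, 38, 38, 38]
t=9: [35, 35, 35, 35, 35, 35, 35, 35, 35, 35, 35, 35]
t=10: [40, 40, 40, 40, 40, 40, 40, 40, 40, 40, 40, 40]
t=11: [32, 32, 32, 32, 32, 32, 32, 32, 32, 32, 32, 32]
t=12: [44, 44, 44, 44, 44, 44, 44, 44, 44, 44, 44, 44]
t=13: [25, 25, 25, 25, 25, 25, 25, 25, 25, 25, 25, 25]
t=14: [40, 40, 40, 40, 40, 40, 40, 40, 40, 40, 40, 40]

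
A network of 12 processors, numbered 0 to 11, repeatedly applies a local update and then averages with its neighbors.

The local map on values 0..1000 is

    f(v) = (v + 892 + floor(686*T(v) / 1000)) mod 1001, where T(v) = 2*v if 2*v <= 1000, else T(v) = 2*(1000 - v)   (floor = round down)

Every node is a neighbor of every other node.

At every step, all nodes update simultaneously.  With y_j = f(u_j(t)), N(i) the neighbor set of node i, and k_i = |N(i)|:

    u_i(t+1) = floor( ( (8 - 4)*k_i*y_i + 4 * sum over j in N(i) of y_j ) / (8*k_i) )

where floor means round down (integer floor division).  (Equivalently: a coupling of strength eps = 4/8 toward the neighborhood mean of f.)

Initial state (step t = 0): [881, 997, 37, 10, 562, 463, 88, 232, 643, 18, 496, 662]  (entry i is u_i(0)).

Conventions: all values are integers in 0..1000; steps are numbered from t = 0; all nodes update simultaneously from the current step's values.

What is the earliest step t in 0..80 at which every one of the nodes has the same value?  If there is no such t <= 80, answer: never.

Simulating step by step:
t=0: [881, 997, 37, 10, 562, 463, 88, 232, 643, 18, 496, 662]  (not all equal)
t=1: [713, 693, 733, 704, 311, 737, 333, 488, 298, 712, 318, 294]  (not all equal)
t=2: [778, 327, 775, 325, 611, 774, 634, 346, 596, 779, 618, 592]  (not all equal)
t=3: [719, 580, 720, 578, 293, 720, 289, 600, 295, 719, 292, 296]  (not all equal)
t=4: [772, 340, 772, 340, 585, 772, 581, 337, 588, 772, 584, 589]  (not all equal)
t=5: [725, 598, 725, 598, 301, 725, 302, 595, 301, 725, 301, 301]  (not all equal)
t=6: [774, 341, 774, 341, 597, 774, 599, 341, 597, 774, 597, 597]  (not all equal)
t=7: [724, 599, 724, 599, 299, 724, 299, 599, 299, 724, 299, 299]  (not all equal)
t=8: [773, 339, 773, 339, 594, 773, 594, 339, 594, 773, 594, 594]  (not all equal)
t=9: [724, 597, 724, 597, 300, 724, 300, 597, 300, 724, 300, 300]  (not all equal)
t=10: [774, 340, 774, 340, 596, 774, 596, 340, 596, 774, 596, 596]  (not all equal)
t=11: [724, 598, 724, 598, 299, 724, 299, 598, 299, 724, 299, 299]  (not all equal)
t=12: [773, 339, 773, 339, 594, 773, 594, 339, 594, 773, 594, 594]  (not all equal)

Answer: never
Key observation: The state at step 8 reappears at step 12 — the system is in a cycle of period 4 from step 8 on.  No step 0..12 is synchronized, and the cycle repeats forever, so no step up to 80 (or ever) has all nodes equal.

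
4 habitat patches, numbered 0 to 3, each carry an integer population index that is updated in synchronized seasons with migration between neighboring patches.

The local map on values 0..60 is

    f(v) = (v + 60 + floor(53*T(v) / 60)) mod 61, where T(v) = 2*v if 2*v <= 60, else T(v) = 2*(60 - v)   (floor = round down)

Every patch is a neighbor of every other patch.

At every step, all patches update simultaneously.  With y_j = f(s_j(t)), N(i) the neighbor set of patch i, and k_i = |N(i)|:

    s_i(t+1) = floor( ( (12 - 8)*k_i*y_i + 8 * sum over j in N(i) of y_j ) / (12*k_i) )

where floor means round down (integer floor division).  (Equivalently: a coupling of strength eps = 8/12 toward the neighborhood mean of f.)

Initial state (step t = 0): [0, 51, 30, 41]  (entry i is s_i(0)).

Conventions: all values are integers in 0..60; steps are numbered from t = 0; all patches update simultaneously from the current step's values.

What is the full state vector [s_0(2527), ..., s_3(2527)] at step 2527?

Answer: [59, 59, 59, 59]
Key observation: The state at step 10, [59, 59, 59, 59], reappears at step 11: the system is in a cycle of period 1 from step 10 on.  Therefore the state at step 2527 equals the state at step 10 + ((2527 - 10) mod 1) = 10, which is [59, 59, 59, 59].

Derivation:
t=0: [0, 51, 30, 41]
t=1: [28, 22, 23, 22]
t=2: [31, 36, 29, 36]
t=3: [17, 17, 17, 17]
t=4: [46, 46, 46, 46]
t=5: [8, 8, 8, 8]
t=6: [21, 21, 21, 21]
t=7: [57, 57, 57, 57]
t=8: [0, 0, 0, 0]
t=9: [60, 60, 60, 60]
t=10: [59, 59, 59, 59]
t=11: [59, 59, 59, 59]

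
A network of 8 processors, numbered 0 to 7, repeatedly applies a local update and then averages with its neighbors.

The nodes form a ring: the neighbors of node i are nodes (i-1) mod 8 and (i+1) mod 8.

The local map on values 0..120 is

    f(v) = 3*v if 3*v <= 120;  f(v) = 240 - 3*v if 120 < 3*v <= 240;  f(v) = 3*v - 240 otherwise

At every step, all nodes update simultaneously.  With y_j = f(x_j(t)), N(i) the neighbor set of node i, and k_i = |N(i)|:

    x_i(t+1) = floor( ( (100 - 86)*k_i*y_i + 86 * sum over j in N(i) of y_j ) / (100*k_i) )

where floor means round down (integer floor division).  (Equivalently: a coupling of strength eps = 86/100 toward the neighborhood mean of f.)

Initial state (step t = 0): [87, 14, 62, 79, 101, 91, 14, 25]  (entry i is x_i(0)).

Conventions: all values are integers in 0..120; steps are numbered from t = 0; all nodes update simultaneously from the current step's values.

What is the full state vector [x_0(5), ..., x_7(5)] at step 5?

Answer: [66, 46, 76, 34, 100, 39, 82, 50]

Derivation:
t=0: [87, 14, 62, 79, 101, 91, 14, 25]
t=1: [53, 38, 26, 50, 24, 49, 52, 37]
t=2: [108, 84, 98, 77, 88, 80, 99, 86]
t=3: [24, 61, 16, 34, 7, 34, 15, 63]
t=4: [56, 59, 75, 43, 90, 42, 72, 57]
t=5: [66, 46, 76, 34, 100, 39, 82, 50]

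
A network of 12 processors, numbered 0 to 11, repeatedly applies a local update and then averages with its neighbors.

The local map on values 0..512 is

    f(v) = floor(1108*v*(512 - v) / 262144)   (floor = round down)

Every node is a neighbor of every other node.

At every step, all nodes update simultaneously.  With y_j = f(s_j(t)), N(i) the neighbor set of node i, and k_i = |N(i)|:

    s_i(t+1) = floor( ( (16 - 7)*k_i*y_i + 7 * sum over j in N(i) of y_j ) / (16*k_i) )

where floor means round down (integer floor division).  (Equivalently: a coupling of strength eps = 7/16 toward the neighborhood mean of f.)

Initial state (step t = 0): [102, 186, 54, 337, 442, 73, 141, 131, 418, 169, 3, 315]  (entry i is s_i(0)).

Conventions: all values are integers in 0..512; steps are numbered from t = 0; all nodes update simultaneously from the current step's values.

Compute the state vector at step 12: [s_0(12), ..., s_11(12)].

Simulating step by step:
t=0: [102, 186, 54, 337, 442, 73, 141, 131, 418, 169, 3, 315]
t=1: [177, 219, 140, 216, 153, 156, 201, 195, 172, 213, 89, 222]
t=2: [247, 258, 232, 258, 238, 239, 255, 253, 246, 257, 200, 259]
t=3: [275, 275, 274, 275, 274, 274, 275, 275, 275, 275, 268, 275]
t=4: [275, 275, 275, 275, 275, 275, 275, 275, 275, 275, 275, 275]
t=5: [275, 275, 275, 275, 275, 275, 275, 275, 275, 275, 275, 275]
t=6: [275, 275, 275, 275, 275, 275, 275, 275, 275, 275, 275, 275]
t=7: [275, 275, 275, 275, 275, 275, 275, 275, 275, 275, 275, 275]
t=8: [275, 275, 275, 275, 275, 275, 275, 275, 275, 275, 275, 275]
t=9: [275, 275, 275, 275, 275, 275, 275, 275, 275, 275, 275, 275]
t=10: [275, 275, 275, 275, 275, 275, 275, 275, 275, 275, 275, 275]
t=11: [275, 275, 275, 275, 275, 275, 275, 275, 275, 275, 275, 275]
t=12: [275, 275, 275, 275, 275, 275, 275, 275, 275, 275, 275, 275]

Answer: [275, 275, 275, 275, 275, 275, 275, 275, 275, 275, 275, 275]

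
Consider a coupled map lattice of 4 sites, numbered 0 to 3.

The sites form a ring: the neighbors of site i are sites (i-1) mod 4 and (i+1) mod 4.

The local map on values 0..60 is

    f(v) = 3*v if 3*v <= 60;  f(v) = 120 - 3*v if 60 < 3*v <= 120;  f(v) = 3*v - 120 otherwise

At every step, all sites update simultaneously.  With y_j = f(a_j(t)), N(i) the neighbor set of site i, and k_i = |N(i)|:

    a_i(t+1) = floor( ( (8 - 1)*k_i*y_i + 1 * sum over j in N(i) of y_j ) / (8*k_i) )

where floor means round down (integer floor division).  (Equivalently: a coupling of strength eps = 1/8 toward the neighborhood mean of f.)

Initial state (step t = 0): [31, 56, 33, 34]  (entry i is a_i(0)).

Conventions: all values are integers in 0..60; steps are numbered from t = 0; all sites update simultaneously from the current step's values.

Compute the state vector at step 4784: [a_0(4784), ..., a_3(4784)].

Answer: [54, 54, 54, 54]
Key observation: The state at step 15, [18, 18, 18, 18], reappears at step 19: the system is in a cycle of period 4 from step 15 on.  Therefore the state at step 4784 equals the state at step 15 + ((4784 - 15) mod 4) = 16, which is [54, 54, 54, 54].

Derivation:
t=0: [31, 56, 33, 34]
t=1: [27, 45, 22, 18]
t=2: [38, 18, 51, 53]
t=3: [11, 49, 34, 36]
t=4: [31, 26, 18, 13]
t=5: [28, 41, 52, 39]
t=6: [31, 7, 31, 7]
t=7: [26, 21, 26, 21]
t=8: [43, 55, 43, 55]
t=9: [13, 40, 13, 40]
t=10: [34, 4, 34, 4]
t=11: [17, 12, 17, 12]
t=12: [49, 37, 49, 37]
t=13: [24, 11, 24, 11]
t=14: [46, 34, 46, 34]
t=15: [18, 18, 18, 18]
t=16: [54, 54, 54, 54]
t=17: [42, 42, 42, 42]
t=18: [6, 6, 6, 6]
t=19: [18, 18, 18, 18]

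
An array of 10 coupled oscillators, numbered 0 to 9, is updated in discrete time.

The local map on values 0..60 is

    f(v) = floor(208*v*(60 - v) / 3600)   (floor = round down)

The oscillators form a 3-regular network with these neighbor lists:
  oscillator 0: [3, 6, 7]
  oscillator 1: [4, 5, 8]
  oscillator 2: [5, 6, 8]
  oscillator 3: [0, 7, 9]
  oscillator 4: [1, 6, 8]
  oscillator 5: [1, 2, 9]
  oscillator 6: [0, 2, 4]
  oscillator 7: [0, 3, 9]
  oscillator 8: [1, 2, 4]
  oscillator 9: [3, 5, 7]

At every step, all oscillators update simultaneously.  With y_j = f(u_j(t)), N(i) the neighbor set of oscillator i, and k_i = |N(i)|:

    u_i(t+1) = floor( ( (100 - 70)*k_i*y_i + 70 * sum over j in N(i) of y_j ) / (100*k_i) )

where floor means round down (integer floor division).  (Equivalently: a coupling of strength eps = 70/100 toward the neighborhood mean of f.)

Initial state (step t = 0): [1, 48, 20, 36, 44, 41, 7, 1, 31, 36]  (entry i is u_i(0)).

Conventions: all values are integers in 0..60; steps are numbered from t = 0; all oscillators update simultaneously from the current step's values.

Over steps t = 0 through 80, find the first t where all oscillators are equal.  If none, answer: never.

Simulating step by step:
t=0: [1, 48, 20, 36, 44, 41, 7, 1, 31, 36]  (not all equal)
t=1: [17, 41, 41, 27, 36, 43, 27, 24, 43, 37]  (not all equal)
t=2: [47, 44, 45, 47, 46, 45, 47, 47, 45, 47]  (not all equal)
t=3: [35, 38, 38, 35, 37, 38, 36, 35, 38, 35]  (not all equal)
t=4: [49, 48, 48, 50, 48, 48, 49, 50, 48, 49]  (not all equal)
t=5: [29, 33, 32, 29, 32, 32, 31, 29, 33, 30]  (not all equal)
t=6: [51, 51, 51, 51, 51, 51, 51, 51, 51, 51]  (all equal)

Answer: 6
Key observation: Synchronization is absorbing here: once all oscillators are equal they stay equal, and step 6 is the first all-equal step.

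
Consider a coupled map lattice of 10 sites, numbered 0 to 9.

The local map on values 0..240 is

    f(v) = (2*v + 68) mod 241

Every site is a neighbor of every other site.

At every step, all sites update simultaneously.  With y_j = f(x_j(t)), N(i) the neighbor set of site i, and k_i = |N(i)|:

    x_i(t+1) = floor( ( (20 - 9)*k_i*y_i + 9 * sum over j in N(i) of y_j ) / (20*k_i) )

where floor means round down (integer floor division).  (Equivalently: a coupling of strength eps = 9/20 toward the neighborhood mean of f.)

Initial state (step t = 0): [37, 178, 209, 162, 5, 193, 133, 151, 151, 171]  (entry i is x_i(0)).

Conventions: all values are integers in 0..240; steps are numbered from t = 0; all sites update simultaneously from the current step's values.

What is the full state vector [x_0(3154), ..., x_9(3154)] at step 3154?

Answer: [171, 72, 103, 176, 139, 87, 147, 165, 165, 185]
Key observation: The state at step 5, [151, 172, 83, 156, 119, 67, 127, 145, 145, 165], reappears at step 15: the system is in a cycle of period 10 from step 5 on.  Therefore the state at step 3154 equals the state at step 5 + ((3154 - 5) mod 10) = 14, which is [171, 72, 103, 176, 139, 87, 147, 165, 165, 185].

Derivation:
t=0: [37, 178, 209, 162, 5, 193, 133, 151, 151, 171]
t=1: [135, 156, 66, 140, 103, 171, 111, 129, 129, 149]
t=2: [102, 123, 154, 107, 70, 138, 78, 96, 96, 116]
t=3: [61, 82, 113, 66, 149, 97, 157, 55, 55, 75]
t=4: [171, 192, 103, 176, 139, 87, 147, 165, 165, 185]
t=5: [151, 172, 83, 156, 119, 67, 127, 145, 145, 165]
t=6: [135, 156, 187, 140, 103, 171, 111, 129, 129, 149]
t=7: [103, 124, 155, 108, 71, 139, 79, 97, 97, 117]
t=8: [63, 84, 115, 68, 151, 99, 159, 57, 57, 77]
t=9: [175, 196, 107, 180, 143, 91, 151, 169, 169, 189]
t=10: [159, 180, 91, 164, 127, 75, 135, 153, 153, 173]
t=11: [139, 160, 71, 144, 107, 175, 115, 133, 133, 153]
t=12: [111, 132, 163, 116, 79, 147, 87, 105, 105, 125]
t=13: [67, 88, 119, 72, 155, 103, 43, 61, 61, 81]
t=14: [171, 72, 103, 176, 139, 87, 147, 165, 165, 185]
t=15: [151, 172, 83, 156, 119, 67, 127, 145, 145, 165]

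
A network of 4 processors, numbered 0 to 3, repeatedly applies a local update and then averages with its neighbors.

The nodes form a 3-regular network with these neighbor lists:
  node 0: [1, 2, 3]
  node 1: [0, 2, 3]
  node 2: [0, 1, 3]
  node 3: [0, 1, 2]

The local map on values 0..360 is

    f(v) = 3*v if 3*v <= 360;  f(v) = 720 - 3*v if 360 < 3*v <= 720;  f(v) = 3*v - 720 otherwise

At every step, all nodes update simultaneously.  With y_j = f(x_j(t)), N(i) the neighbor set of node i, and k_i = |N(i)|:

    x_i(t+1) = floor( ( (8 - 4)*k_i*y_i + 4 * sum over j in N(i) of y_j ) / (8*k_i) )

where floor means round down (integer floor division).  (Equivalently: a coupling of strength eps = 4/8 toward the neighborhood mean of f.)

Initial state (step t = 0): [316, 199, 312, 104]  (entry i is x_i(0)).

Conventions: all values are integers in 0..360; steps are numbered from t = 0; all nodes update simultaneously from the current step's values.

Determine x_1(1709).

Answer: x_1(1709) = 272
Key observation: The state at step 26, [91, 92, 95, 83], reappears at step 28: the system is in a cycle of period 2 from step 26 on.  Therefore the state at step 1709 equals the state at step 26 + ((1709 - 26) mod 2) = 27, which is [271, 272, 275, 263].

Derivation:
t=0: [316, 199, 312, 104]
t=1: [222, 187, 218, 250]
t=2: [69, 104, 73, 61]
t=3: [222, 257, 226, 214]
t=4: [55, 54, 51, 63]
t=5: [166, 165, 162, 174]
t=6: [220, 221, 224, 212]
t=7: [61, 60, 57, 69]
t=8: [184, 183, 180, 192]
t=9: [166, 167, 170, 158]
t=10: [223, 222, 219, 231]
t=11: [49, 50, 53, 41]
t=12: [145, 146, 149, 137]
t=13: [286, 285, 282, 294]
t=14: [139, 138, 135, 147]
t=15: [301, 302, 305, 293]
t=16: [181, 182, 185, 173]
t=17: [178, 177, 174, 186]
t=18: [184, 185, 188, 176]
t=19: [169, 168, 165, 177]
t=20: [211, 212, 215, 203]
t=21: [88, 87, 84, 96]
t=22: [265, 264, 261, 273]
t=23: [76, 75, 72, 84]
t=24: [229, 228, 225, 237]
t=25: [31, 32, 35, 23]
t=26: [91, 92, 95, 83]
t=27: [271, 272, 275, 263]
t=28: [91, 92, 95, 83]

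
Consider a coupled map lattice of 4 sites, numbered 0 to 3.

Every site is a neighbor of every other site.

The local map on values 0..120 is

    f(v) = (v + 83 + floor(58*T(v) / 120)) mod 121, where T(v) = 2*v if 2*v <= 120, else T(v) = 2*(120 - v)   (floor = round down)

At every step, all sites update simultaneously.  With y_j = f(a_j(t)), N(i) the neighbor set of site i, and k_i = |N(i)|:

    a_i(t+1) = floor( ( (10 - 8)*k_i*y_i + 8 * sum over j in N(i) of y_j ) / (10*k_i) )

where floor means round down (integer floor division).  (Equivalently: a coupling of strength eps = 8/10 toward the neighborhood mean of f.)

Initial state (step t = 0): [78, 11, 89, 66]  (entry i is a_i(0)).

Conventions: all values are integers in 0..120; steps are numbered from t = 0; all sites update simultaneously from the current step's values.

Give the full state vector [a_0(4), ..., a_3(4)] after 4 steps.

Answer: [80, 80, 80, 80]

Derivation:
t=0: [78, 11, 89, 66]
t=1: [86, 84, 86, 86]
t=2: [80, 80, 80, 80]
t=3: [80, 80, 80, 80]
t=4: [80, 80, 80, 80]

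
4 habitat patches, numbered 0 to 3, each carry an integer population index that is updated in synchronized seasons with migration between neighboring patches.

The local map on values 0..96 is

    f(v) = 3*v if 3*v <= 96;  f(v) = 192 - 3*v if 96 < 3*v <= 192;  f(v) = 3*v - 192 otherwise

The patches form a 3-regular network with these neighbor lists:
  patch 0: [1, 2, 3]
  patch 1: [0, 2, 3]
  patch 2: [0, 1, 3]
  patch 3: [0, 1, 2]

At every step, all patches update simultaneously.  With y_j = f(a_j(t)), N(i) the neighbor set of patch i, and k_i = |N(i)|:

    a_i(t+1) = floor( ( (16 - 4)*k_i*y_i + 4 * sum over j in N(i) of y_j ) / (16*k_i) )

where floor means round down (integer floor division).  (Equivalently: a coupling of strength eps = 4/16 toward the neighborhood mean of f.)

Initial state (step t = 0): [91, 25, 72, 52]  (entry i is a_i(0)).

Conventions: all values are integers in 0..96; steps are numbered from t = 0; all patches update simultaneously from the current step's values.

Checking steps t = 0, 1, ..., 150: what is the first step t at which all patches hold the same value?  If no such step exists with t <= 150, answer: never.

Simulating step by step:
t=0: [91, 25, 72, 52]  (not all equal)
t=1: [72, 68, 34, 42]  (not all equal)
t=2: [32, 24, 76, 60]  (not all equal)
t=3: [82, 66, 42, 26]  (not all equal)
t=4: [53, 21, 61, 69]  (not all equal)
t=5: [32, 52, 16, 20]  (not all equal)
t=6: [84, 44, 52, 60]  (not all equal)
t=7: [54, 54, 38, 22]  (not all equal)
t=8: [37, 37, 69, 61]  (not all equal)
t=9: [69, 69, 25, 21]  (not all equal)
t=10: [24, 24, 64, 56]  (not all equal)
t=11: [62, 62, 14, 30]  (not all equal)
t=12: [16, 16, 40, 72]  (not all equal)
t=13: [48, 48, 64, 32]  (not all equal)
t=14: [48, 48, 16, 80]  (not all equal)
t=15: [48, 48, 48, 48]  (all equal)

Answer: 15
Key observation: Synchronization is absorbing here: once all patches are equal they stay equal, and step 15 is the first all-equal step.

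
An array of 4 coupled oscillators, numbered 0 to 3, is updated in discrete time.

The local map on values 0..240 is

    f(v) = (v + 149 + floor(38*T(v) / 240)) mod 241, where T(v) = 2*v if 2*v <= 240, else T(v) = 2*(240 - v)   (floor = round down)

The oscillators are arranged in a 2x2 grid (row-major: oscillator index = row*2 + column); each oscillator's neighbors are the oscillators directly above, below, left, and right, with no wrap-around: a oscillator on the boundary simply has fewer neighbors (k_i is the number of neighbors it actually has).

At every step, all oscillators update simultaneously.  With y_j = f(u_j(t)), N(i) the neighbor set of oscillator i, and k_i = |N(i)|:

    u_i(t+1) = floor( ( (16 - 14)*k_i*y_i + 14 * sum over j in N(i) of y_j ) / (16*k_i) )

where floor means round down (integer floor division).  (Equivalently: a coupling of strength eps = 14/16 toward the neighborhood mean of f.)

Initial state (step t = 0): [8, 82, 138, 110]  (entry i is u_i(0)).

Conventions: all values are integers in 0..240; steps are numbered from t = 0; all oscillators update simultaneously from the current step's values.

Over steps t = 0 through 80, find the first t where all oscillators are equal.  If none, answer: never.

Answer: 18
Key observation: Synchronization is absorbing here: once all oscillators are equal they stay equal, and step 18 is the first all-equal step.

Derivation:
t=0: [8, 82, 138, 110]  (not all equal)
t=1: [60, 94, 102, 47]  (not all equal)
t=2: [60, 195, 196, 58]  (not all equal)
t=3: [130, 212, 212, 130]  (not all equal)
t=4: [121, 79, 79, 121]  (not all equal)
t=5: [18, 59, 59, 18]  (not all equal)
t=6: [219, 178, 178, 219]  (not all equal)
t=7: [108, 129, 129, 108]  (not all equal)
t=8: [69, 52, 52, 69]  (not all equal)
t=9: [219, 236, 236, 219]  (not all equal)
t=10: [143, 134, 134, 143]  (not all equal)
t=11: [75, 80, 80, 75]  (not all equal)
t=12: [12, 6, 6, 12]  (not all equal)
t=13: [157, 163, 163, 157]  (not all equal)
t=14: [94, 91, 91, 94]  (not all equal)
t=15: [27, 30, 30, 27]  (not all equal)
t=16: [187, 184, 184, 187]  (not all equal)
t=17: [109, 110, 110, 109]  (not all equal)
t=18: [51, 51, 51, 51]  (all equal)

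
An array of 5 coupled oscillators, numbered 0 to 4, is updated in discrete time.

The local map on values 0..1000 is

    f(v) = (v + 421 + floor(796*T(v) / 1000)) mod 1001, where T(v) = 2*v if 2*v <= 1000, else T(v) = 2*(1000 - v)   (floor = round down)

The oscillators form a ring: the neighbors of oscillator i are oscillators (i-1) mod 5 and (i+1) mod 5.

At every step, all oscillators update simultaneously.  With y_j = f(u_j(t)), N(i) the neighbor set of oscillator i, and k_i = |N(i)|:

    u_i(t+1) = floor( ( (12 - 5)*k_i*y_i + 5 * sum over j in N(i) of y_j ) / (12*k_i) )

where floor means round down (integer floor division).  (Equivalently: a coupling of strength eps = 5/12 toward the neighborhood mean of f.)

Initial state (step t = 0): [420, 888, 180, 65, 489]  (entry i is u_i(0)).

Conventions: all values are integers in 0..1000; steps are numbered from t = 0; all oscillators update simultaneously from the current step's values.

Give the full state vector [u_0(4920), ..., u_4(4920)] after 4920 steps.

Simulating step by step:
t=0: [420, 888, 180, 65, 489]
t=1: [540, 574, 741, 671, 629]
t=2: [676, 655, 602, 610, 644]
t=3: [617, 627, 647, 646, 630]
t=4: [643, 638, 630, 630, 638]
t=5: [632, 634, 637, 637, 634]
t=6: [636, 635, 634, 634, 635]
t=7: [635, 635, 636, 636, 635]
t=8: [636, 635, 635, 635, 635]
t=9: [635, 635, 636, 636, 635]

Answer: [636, 635, 635, 635, 635]
Key observation: The state at step 7, [635, 635, 636, 636, 635], reappears at step 9: the system is in a cycle of period 2 from step 7 on.  Therefore the state at step 4920 equals the state at step 7 + ((4920 - 7) mod 2) = 8, which is [636, 635, 635, 635, 635].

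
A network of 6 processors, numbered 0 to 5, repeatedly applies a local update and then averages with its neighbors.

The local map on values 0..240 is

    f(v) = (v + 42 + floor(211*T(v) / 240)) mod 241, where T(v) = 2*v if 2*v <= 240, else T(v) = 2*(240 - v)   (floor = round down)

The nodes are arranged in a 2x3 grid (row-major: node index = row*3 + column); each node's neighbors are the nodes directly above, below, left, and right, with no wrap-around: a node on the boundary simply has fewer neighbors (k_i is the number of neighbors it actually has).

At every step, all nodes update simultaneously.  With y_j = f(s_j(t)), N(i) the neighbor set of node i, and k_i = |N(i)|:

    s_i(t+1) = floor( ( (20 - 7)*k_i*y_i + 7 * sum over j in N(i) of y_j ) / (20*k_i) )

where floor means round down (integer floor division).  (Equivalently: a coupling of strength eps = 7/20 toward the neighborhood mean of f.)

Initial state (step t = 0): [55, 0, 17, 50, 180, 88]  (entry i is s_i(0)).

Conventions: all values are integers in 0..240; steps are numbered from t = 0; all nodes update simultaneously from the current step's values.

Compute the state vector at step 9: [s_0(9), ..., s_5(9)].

Simulating step by step:
t=0: [55, 0, 17, 50, 180, 88]
t=1: [164, 70, 72, 165, 86, 58]
t=2: [121, 196, 232, 86, 86, 179]
t=3: [104, 73, 58, 54, 47, 71]
t=4: [90, 54, 172, 168, 161, 219]
t=5: [81, 151, 102, 87, 104, 70]
t=6: [41, 92, 113, 45, 101, 182]
t=7: [139, 75, 96, 148, 86, 88]
t=8: [96, 30, 51, 98, 43, 45]
t=9: [76, 128, 169, 85, 146, 167]

Answer: [76, 128, 169, 85, 146, 167]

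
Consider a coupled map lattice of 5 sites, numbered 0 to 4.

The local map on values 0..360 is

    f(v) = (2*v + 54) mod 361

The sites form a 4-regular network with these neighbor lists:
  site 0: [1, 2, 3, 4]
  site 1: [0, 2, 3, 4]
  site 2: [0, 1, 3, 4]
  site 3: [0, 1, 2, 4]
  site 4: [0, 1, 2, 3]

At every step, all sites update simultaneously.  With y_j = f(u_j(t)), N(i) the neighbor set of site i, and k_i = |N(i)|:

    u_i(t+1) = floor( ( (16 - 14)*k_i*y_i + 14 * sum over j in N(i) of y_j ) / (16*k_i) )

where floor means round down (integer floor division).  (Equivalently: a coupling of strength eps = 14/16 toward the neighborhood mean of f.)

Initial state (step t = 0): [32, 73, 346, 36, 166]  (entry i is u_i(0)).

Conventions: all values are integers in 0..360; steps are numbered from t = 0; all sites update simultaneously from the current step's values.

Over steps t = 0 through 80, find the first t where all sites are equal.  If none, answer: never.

Simulating step by step:
t=0: [32, 73, 346, 36, 166]  (not all equal)
t=1: [96, 89, 105, 96, 105]  (not all equal)
t=2: [250, 252, 249, 250, 249]  (not all equal)
t=3: [193, 192, 193, 193, 193]  (not all equal)
t=4: [78, 78, 78, 78, 78]  (all equal)

Answer: 4
Key observation: Synchronization is absorbing here: once all sites are equal they stay equal, and step 4 is the first all-equal step.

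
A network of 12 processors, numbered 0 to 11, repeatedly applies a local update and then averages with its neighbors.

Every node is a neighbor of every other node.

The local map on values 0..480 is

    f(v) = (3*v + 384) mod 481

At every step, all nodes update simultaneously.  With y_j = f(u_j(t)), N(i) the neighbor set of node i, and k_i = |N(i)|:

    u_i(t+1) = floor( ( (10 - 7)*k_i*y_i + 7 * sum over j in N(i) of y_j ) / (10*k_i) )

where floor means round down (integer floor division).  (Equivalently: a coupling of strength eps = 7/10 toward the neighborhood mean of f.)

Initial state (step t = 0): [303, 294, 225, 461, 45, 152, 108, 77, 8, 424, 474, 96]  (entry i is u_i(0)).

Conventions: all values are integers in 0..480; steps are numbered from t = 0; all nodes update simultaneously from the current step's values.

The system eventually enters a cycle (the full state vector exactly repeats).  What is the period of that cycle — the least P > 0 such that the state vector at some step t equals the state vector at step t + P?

Answer: 18
Key observation: The state at step 25, [311, 311, 311, 311, 311, 311, 311, 311, 311, 311, 311, 311], reappears at step 43 — and no state repeats earlier — so the cycle the system enters has period 18.

Derivation:
t=0: [303, 294, 225, 461, 45, 152, 108, 77, 8, 424, 474, 96]
t=1: [268, 262, 213, 266, 199, 275, 243, 221, 286, 240, 276, 235]
t=2: [181, 177, 142, 180, 132, 186, 163, 148, 194, 161, 187, 158]
t=3: [384, 381, 356, 383, 349, 387, 371, 360, 279, 370, 388, 367]
t=4: [109, 107, 89, 109, 198, 111, 100, 92, 148, 99, 112, 97]
t=5: [211, 210, 197, 211, 160, 212, 205, 199, 239, 204, 213, 202]
t=6: [72, 71, 62, 72, 149, 73, 68, 63, 92, 67, 73, 66]
t=7: [131, 130, 124, 131, 185, 131, 128, 124, 145, 127, 131, 126]
t=8: [303, 303, 298, 303, 342, 303, 301, 298, 313, 300, 303, 300]
t=9: [336, 336, 333, 336, 364, 336, 335, 333, 344, 334, 336, 334]
t=10: [404, 404, 402, 404, 310, 404, 403, 402, 409, 402, 404, 402]
t=11: [164, 164, 163, 164, 211, 164, 164, 163, 168, 163, 164, 163]
t=12: [373, 373, 372, 373, 293, 373, 373, 372, 376, 372, 373, 372]
t=13: [75, 75, 74, 75, 132, 75, 75, 74, 77, 74, 75, 74]
t=14: [138, 138, 137, 138, 178, 138, 138, 137, 139, 137, 138, 137]
t=15: [324, 324, 323, 324, 352, 324, 324, 323, 324, 323, 324, 323]
t=16: [398, 398, 397, 398, 418, 398, 398, 397, 398, 397, 398, 397]
t=17: [138, 138, 137, 138, 152, 138, 138, 137, 138, 137, 138, 137]
t=18: [318, 318, 318, 318, 328, 318, 318, 318, 318, 318, 318, 318]
t=19: [377, 377, 377, 377, 385, 377, 377, 377, 377, 377, 377, 377]
t=20: [73, 73, 73, 73, 79, 73, 73, 73, 73, 73, 73, 73]
t=21: [123, 123, 123, 123, 127, 123, 123, 123, 123, 123, 123, 123]
t=22: [272, 272, 272, 272, 275, 272, 272, 272, 272, 272, 272, 272]
t=23: [238, 238, 238, 238, 240, 238, 238, 238, 238, 238, 238, 238]
t=24: [136, 136, 136, 136, 137, 136, 136, 136, 136, 136, 136, 136]
t=25: [311, 311, 311, 311, 311, 311, 311, 311, 311, 311, 311, 311]
t=26: [355, 355, 355, 355, 355, 355, 355, 355, 355, 355, 355, 355]
t=27: [6, 6, 6, 6, 6, 6, 6, 6, 6, 6, 6, 6]
t=28: [402, 402, 402, 402, 402, 402, 402, 402, 402, 402, 402, 402]
t=29: [147, 147, 147, 147, 147, 147, 147, 147, 147, 147, 147, 147]
t=30: [344, 344, 344, 344, 344, 344, 344, 344, 344, 344, 344, 344]
t=31: [454, 454, 454, 454, 454, 454, 454, 454, 454, 454, 454, 454]
t=32: [303, 303, 303, 303, 303, 303, 303, 303, 303, 303, 303, 303]
t=33: [331, 331, 331, 331, 331, 331, 331, 331, 331, 331, 331, 331]
t=34: [415, 415, 415, 415, 415, 415, 415, 415, 415, 415, 415, 415]
t=35: [186, 186, 186, 186, 186, 186, 186, 186, 186, 186, 186, 186]
t=36: [461, 461, 461, 461, 461, 461, 461, 461, 461, 461, 461, 461]
t=37: [324, 324, 324, 324, 324, 324, 324, 324, 324, 324, 324, 324]
t=38: [394, 394, 394, 394, 394, 394, 394, 394, 394, 394, 394, 394]
t=39: [123, 123, 123, 123, 123, 123, 123, 123, 123, 123, 123, 123]
t=40: [272, 272, 272, 272, 272, 272, 272, 272, 272, 272, 272, 272]
t=41: [238, 238, 238, 238, 238, 238, 238, 238, 238, 238, 238, 238]
t=42: [136, 136, 136, 136, 136, 136, 136, 136, 136, 136, 136, 136]
t=43: [311, 311, 311, 311, 311, 311, 311, 311, 311, 311, 311, 311]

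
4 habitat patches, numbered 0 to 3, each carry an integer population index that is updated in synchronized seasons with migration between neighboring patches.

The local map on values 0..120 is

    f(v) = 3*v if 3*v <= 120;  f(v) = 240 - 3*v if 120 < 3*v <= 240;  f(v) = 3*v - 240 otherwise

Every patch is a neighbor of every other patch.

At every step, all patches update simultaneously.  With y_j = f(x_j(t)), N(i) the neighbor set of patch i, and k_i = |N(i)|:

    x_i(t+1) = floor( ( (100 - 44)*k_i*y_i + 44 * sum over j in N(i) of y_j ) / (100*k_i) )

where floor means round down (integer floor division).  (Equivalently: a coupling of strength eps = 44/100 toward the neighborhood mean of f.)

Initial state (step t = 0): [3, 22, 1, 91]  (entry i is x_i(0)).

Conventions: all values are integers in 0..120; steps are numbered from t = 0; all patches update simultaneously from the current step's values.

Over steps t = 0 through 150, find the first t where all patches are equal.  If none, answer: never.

Answer: never
Key observation: The state at step 31 reappears at step 35 — the system is in a cycle of period 4 from step 31 on.  No step 0..35 is synchronized, and the cycle repeats forever, so no step up to 150 (or ever) has all patches equal.

Derivation:
t=0: [3, 22, 1, 91]  (not all equal)
t=1: [20, 43, 17, 29]  (not all equal)
t=2: [70, 91, 66, 81]  (not all equal)
t=3: [28, 29, 33, 17]  (not all equal)
t=4: [81, 83, 88, 68]  (not all equal)
t=5: [11, 14, 20, 25]  (not all equal)
t=6: [44, 48, 55, 61]  (not all equal)
t=7: [93, 88, 80, 72]  (not all equal)
t=8: [28, 22, 12, 22]  (not all equal)
t=9: [71, 64, 51, 64]  (not all equal)
t=10: [41, 50, 66, 50]  (not all equal)
t=11: [98, 86, 67, 86]  (not all equal)
t=12: [41, 26, 35, 26]  (not all equal)
t=13: [103, 87, 98, 87]  (not all equal)
t=14: [52, 32, 46, 32]  (not all equal)
t=15: [90, 95, 97, 95]  (not all equal)
t=16: [37, 43, 46, 43]  (not all equal)
t=17: [109, 109, 105, 109]  (not all equal)
t=18: [85, 85, 80, 85]  (not all equal)
t=19: [12, 12, 6, 12]  (not all equal)
t=20: [33, 33, 25, 33]  (not all equal)
t=21: [95, 95, 85, 95]  (not all equal)
t=22: [40, 40, 28, 40]  (not all equal)
t=23: [114, 114, 99, 114]  (not all equal)
t=24: [95, 95, 76, 95]  (not all equal)
t=25: [40, 40, 26, 40]  (not all equal)
t=26: [113, 113, 96, 113]  (not all equal)
t=27: [91, 91, 70, 91]  (not all equal)
t=28: [32, 32, 31, 32]  (not all equal)
t=29: [95, 95, 94, 95]  (not all equal)
t=30: [44, 44, 43, 44]  (not all equal)
t=31: [108, 108, 109, 108]  (not all equal)
t=32: [84, 84, 85, 84]  (not all equal)
t=33: [12, 12, 13, 12]  (not all equal)
t=34: [36, 36, 37, 36]  (not all equal)
t=35: [108, 108, 109, 108]  (not all equal)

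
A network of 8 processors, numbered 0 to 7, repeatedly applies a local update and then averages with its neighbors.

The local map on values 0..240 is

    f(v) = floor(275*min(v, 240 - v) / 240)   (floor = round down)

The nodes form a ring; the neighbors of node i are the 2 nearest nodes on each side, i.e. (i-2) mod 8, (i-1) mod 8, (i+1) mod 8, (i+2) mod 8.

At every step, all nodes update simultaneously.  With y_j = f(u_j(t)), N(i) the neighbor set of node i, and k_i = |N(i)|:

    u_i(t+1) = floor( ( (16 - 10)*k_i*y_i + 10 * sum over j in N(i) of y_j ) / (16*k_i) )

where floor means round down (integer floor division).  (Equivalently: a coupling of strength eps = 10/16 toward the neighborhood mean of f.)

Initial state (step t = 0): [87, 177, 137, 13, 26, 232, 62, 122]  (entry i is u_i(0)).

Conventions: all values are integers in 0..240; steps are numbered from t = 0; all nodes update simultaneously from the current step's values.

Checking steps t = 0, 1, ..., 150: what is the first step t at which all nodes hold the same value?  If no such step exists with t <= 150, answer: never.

Answer: 12
Key observation: Synchronization is absorbing here: once all nodes are equal they stay equal, and step 12 is the first all-equal step.

Derivation:
t=0: [87, 177, 137, 13, 26, 232, 62, 122]  (not all equal)
t=1: [99, 84, 77, 40, 44, 42, 69, 89]  (not all equal)
t=2: [99, 90, 80, 60, 59, 60, 78, 90]  (not all equal)
t=3: [102, 97, 88, 76, 74, 76, 88, 96]  (not all equal)
t=4: [109, 106, 99, 92, 89, 92, 99, 105]  (not all equal)
t=5: [119, 117, 112, 108, 106, 107, 112, 117]  (not all equal)
t=6: [132, 131, 128, 125, 123, 124, 128, 131]  (not all equal)
t=7: [124, 125, 128, 130, 131, 130, 128, 125]  (not all equal)
t=8: [130, 129, 128, 126, 125, 126, 128, 129]  (not all equal)
t=9: [126, 127, 128, 129, 129, 129, 128, 127]  (not all equal)
t=10: [129, 128, 128, 127, 127, 127, 128, 128]  (not all equal)
t=11: [127, 128, 128, 128, 128, 128, 128, 128]  (not all equal)
t=12: [128, 128, 128, 128, 128, 128, 128, 128]  (all equal)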